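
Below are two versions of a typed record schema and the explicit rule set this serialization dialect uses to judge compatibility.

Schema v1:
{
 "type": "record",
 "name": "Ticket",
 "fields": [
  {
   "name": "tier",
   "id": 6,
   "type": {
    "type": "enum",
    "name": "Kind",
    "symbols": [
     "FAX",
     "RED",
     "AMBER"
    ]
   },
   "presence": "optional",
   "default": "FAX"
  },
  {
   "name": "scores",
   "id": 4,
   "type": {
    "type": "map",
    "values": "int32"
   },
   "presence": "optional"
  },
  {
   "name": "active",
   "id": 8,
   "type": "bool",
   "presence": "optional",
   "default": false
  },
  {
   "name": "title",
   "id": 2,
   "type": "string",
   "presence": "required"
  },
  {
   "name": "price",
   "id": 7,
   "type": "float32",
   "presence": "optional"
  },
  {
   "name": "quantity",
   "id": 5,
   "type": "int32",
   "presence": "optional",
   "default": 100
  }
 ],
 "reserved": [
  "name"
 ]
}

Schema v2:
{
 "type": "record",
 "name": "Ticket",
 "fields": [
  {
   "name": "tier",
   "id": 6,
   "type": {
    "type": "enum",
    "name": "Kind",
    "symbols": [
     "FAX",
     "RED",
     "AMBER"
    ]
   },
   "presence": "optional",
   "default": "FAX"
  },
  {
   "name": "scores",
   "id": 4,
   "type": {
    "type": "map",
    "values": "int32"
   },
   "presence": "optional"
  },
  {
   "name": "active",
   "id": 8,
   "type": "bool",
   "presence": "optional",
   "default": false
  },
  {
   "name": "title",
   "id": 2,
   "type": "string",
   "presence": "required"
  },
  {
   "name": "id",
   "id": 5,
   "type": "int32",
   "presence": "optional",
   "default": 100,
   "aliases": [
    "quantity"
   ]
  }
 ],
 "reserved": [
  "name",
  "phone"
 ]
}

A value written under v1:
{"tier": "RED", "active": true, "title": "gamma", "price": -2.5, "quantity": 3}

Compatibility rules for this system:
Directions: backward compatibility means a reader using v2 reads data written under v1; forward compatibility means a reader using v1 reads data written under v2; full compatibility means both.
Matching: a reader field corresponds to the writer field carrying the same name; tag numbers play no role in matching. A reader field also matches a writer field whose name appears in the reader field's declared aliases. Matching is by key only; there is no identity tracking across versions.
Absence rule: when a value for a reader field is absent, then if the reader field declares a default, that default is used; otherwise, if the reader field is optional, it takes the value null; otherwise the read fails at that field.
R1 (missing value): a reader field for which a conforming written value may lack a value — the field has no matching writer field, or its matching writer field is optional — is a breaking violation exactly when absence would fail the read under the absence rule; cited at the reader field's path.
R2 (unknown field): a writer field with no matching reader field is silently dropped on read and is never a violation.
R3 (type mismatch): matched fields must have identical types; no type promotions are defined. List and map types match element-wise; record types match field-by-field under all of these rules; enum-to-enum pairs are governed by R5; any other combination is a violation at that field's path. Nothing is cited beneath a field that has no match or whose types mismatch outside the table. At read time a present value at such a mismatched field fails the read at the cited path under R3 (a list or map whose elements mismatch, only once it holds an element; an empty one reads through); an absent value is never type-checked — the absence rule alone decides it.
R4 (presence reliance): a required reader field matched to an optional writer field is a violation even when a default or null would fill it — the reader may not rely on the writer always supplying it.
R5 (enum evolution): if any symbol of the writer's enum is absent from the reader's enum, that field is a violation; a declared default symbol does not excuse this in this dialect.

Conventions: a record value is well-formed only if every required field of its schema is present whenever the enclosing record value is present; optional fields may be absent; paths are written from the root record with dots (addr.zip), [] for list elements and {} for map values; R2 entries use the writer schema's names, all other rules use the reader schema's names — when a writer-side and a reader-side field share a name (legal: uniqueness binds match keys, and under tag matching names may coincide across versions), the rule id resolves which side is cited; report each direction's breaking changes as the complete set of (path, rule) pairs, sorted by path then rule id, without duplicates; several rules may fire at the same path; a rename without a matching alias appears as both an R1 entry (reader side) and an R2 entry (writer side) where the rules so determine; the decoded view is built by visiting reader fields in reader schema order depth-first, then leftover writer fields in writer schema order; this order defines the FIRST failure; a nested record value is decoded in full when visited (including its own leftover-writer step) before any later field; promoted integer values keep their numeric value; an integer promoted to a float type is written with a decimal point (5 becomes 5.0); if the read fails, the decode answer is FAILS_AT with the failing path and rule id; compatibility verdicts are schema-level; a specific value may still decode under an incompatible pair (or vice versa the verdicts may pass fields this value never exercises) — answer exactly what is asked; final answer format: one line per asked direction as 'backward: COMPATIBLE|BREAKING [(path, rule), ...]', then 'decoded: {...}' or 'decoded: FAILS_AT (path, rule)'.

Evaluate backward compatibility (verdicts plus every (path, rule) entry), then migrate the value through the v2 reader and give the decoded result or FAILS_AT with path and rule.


in Ticket below, arrows point writer -> reader
checking backward for Ticket: reader v2 against writer v1:
  tier <- tier (Kind -> Kind, writer optional)
  scores <- scores (map<string, int32> -> map<string, int32>, writer optional)
  active <- active (bool -> bool, writer optional)
  title <- title (string -> string, writer required)
  id <- quantity (int32 -> int32, writer optional)
  leftover writer field: price
  => no violations; backward on Ticket: COMPATIBLE
decode (reader v2):
  tier := "RED"
  scores := null (not supplied -> null)
  active := true
  title := "gamma"
  id := 3 (from writer quantity)
  writer price: unmatched, discarded
  => decoded: {"tier": "RED", "scores": null, "active": true, "title": "gamma", "id": 3}

backward: COMPATIBLE []; decoded: {"tier": "RED", "scores": null, "active": true, "title": "gamma", "id": 3}


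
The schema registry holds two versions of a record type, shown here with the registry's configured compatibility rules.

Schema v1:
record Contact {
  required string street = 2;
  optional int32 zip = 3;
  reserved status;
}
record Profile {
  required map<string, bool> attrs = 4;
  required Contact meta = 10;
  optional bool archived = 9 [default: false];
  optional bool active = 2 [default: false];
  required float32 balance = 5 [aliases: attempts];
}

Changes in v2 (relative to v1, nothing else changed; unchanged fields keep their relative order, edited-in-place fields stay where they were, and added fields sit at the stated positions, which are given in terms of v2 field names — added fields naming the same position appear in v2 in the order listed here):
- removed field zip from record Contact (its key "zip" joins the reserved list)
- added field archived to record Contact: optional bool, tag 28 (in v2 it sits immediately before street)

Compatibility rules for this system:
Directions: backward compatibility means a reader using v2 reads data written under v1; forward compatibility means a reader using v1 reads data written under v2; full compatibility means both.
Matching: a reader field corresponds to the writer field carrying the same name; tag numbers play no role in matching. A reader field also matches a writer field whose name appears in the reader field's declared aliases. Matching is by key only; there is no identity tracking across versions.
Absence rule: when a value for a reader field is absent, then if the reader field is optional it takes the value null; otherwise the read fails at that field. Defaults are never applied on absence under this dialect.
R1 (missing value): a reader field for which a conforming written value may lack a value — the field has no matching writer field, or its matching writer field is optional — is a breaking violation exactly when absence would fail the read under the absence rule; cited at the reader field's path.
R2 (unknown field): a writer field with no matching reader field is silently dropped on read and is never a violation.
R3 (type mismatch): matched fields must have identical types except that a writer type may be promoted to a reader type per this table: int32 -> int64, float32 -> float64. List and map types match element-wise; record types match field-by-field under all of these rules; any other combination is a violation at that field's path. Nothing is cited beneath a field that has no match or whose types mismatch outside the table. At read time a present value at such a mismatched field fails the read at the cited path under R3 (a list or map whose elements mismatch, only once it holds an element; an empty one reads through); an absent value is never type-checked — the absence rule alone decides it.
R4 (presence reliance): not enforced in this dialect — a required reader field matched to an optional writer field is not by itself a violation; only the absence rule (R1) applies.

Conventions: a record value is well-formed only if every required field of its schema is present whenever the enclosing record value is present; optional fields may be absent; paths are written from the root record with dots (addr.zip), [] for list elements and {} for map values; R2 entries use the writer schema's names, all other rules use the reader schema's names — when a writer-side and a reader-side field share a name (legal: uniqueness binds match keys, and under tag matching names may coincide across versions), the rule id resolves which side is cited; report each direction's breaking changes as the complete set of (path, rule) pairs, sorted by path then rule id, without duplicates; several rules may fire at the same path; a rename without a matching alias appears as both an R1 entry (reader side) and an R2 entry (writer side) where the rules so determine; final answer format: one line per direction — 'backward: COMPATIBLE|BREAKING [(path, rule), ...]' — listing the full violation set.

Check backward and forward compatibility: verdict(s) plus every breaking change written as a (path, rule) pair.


backward: COMPATIBLE []; forward: COMPATIBLE []

in Profile below, arrows point writer -> reader
checking backward for Profile: reader v2 against writer v1:
  writer required, map<string, bool> -> map<string, bool>: reader attrs maps from writer attrs
  writer required, Contact -> Contact: reader meta maps from writer meta
  writer optional, bool -> bool: reader archived maps from writer archived
  writer optional, bool -> bool: reader active maps from writer active
  writer required, float32 -> float32: reader balance maps from writer balance
  meta.archived: no writer-side match
  writer required, string -> string: reader meta.street maps from writer meta.street
  writer field meta.zip has no reader counterpart
  nothing fires on Profile: backward is COMPATIBLE
checking forward for Profile: reader v1 against writer v2:
  writer required, map<string, bool> -> map<string, bool>: reader attrs maps from writer attrs
  writer required, Contact -> Contact: reader meta maps from writer meta
  writer optional, bool -> bool: reader archived maps from writer archived
  writer optional, bool -> bool: reader active maps from writer active
  writer required, float32 -> float32: reader balance maps from writer balance
  writer required, string -> string: reader meta.street maps from writer meta.street
  meta.zip: no writer-side match
  writer field meta.archived has no reader counterpart
  nothing fires on Profile: forward is COMPATIBLE


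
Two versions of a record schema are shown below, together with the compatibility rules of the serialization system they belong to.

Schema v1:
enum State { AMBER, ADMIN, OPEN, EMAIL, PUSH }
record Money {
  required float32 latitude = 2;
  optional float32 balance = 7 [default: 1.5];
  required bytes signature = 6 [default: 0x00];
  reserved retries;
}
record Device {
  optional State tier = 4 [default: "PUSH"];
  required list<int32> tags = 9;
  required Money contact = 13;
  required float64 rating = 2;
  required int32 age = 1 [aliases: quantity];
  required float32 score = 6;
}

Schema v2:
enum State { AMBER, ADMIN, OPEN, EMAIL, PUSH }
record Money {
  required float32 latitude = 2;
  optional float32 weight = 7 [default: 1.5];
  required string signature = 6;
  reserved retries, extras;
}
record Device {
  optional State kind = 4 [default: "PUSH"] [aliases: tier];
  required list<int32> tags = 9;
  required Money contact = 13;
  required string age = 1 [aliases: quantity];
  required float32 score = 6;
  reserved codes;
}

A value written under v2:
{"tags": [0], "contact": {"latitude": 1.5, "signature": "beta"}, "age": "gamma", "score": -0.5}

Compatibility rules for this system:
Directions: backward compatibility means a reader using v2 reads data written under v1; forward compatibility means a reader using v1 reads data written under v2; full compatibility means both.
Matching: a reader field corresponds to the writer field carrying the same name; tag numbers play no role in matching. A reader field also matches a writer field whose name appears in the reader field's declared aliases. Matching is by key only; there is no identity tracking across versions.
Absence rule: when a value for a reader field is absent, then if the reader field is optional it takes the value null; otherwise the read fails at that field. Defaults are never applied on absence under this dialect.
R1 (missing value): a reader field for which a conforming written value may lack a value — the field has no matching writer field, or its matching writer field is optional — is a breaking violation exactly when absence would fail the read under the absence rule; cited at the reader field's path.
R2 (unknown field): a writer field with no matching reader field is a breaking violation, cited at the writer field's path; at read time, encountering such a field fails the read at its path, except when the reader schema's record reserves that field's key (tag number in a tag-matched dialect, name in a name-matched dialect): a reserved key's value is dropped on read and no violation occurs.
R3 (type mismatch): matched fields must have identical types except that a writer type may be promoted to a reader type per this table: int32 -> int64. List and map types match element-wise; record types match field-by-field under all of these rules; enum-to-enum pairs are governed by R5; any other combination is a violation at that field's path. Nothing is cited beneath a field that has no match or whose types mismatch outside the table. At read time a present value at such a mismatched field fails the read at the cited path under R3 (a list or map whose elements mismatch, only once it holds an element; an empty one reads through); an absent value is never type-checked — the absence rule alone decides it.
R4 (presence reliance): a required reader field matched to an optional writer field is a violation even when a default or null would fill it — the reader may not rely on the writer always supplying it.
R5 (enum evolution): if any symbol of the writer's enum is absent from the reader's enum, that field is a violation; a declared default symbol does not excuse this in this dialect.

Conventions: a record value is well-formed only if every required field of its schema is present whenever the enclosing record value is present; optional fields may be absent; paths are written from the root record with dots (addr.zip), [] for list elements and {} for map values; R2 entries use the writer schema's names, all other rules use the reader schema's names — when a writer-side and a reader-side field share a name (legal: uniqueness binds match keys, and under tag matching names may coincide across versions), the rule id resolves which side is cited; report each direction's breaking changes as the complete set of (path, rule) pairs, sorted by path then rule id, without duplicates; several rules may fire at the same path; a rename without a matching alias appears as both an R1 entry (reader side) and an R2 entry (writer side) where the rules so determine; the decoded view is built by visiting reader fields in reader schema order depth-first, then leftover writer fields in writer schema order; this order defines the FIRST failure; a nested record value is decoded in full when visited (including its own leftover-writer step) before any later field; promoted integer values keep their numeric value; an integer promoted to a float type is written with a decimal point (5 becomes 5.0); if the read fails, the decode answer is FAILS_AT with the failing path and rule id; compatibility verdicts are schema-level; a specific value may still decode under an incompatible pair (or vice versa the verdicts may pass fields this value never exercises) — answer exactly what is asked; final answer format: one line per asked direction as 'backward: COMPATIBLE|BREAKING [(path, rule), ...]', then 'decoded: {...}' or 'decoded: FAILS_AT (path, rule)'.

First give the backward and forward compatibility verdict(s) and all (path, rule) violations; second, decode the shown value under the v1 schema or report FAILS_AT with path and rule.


each type pair in Device: writer, then reader
backward analysis of Device with v2 as reader and v1 as writer:
  State -> State, writer optional: kind aligns to tier
  list<int32> -> list<int32>, writer required: tags aligns to tags
  Money -> Money, writer required: contact aligns to contact
  int32 -> string, writer required: age aligns to age
  float32 -> float32, writer required: score aligns to score
  rating (writer side), unknown to reader
  float32 -> float32, writer required: contact.latitude aligns to contact.latitude
  no writer field matches reader contact.weight
  bytes -> string, writer required: contact.signature aligns to contact.signature
  contact.balance (writer side), unknown to reader
  rule R3 violated at age
  rule R2 violated at contact.balance
  rule R3 violated at contact.signature
  rule R2 violated at rating
  => 4 violation(s): backward is BREAKING for Device
forward analysis of Device with v1 as reader and v2 as writer:
  no writer field matches reader tier
  list<int32> -> list<int32>, writer required: tags aligns to tags
  Money -> Money, writer required: contact aligns to contact
  no writer field matches reader rating
  string -> int32, writer required: age aligns to age
  float32 -> float32, writer required: score aligns to score
  kind (writer side), unknown to reader
  float32 -> float32, writer required: contact.latitude aligns to contact.latitude
  no writer field matches reader contact.balance
  string -> bytes, writer required: contact.signature aligns to contact.signature
  contact.weight (writer side), unknown to reader
  rule R3 violated at age
  rule R3 violated at contact.signature
  rule R2 violated at contact.weight
  rule R2 violated at kind
  rule R1 violated at rating
  => 5 violation(s): forward is BREAKING for Device
decoding the Device value with the v1 reader:
  tier := null (not supplied -> null)
  tags := [0]
  contact.latitude := 1.5
  contact.balance := null (not supplied -> null)
  read fails at contact.signature under R3
  => FAILS_AT (contact.signature, R3)

backward: BREAKING [(age, R3), (contact.balance, R2), (contact.signature, R3), (rating, R2)]; forward: BREAKING [(age, R3), (contact.signature, R3), (contact.weight, R2), (kind, R2), (rating, R1)]; decoded: FAILS_AT (contact.signature, R3)


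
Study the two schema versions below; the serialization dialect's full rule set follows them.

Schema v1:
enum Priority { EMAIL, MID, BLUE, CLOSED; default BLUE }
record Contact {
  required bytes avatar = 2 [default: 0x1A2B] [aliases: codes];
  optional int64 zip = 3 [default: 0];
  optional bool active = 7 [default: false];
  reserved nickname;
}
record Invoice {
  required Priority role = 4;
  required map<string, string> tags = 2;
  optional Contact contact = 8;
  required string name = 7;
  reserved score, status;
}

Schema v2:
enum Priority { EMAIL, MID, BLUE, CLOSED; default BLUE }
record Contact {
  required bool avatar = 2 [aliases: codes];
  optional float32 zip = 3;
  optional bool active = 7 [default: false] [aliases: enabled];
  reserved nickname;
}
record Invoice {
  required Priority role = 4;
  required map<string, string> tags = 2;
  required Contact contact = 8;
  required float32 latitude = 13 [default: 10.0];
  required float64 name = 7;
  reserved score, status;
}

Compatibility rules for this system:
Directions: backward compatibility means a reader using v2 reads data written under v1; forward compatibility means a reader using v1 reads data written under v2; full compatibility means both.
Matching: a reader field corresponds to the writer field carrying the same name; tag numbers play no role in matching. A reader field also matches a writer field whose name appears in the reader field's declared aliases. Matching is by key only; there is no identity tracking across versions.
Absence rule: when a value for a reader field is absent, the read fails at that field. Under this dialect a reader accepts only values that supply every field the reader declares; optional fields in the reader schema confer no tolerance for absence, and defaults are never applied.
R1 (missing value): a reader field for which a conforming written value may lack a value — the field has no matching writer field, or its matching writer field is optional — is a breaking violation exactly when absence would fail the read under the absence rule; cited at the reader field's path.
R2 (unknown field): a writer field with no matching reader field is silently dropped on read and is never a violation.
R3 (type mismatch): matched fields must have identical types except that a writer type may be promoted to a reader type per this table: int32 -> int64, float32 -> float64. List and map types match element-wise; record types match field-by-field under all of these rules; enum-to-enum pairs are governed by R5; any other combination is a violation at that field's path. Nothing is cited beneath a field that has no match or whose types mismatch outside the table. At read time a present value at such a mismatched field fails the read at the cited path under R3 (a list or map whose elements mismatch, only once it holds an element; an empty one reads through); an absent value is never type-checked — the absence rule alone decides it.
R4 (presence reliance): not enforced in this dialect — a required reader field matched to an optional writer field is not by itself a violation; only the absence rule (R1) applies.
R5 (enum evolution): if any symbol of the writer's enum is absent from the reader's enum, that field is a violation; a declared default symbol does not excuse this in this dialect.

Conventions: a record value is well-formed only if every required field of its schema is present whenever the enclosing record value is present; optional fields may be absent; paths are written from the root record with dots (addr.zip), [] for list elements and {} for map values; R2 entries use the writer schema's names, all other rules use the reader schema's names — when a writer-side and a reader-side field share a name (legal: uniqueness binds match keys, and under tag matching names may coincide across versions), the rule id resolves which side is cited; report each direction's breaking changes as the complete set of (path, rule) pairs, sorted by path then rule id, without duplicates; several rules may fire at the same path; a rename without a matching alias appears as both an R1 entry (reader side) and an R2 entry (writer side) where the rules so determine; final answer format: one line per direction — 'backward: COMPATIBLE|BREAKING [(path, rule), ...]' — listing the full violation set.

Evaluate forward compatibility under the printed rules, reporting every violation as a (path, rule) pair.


the writer's type comes first in each Invoice pair
forward for Invoice (reader v1, writer v2):
  writer required, Priority -> Priority: reader role maps from writer role
  writer required, map<string, string> -> map<string, string>: reader tags maps from writer tags
  writer required, Contact -> Contact: reader contact maps from writer contact
  writer required, float64 -> string: reader name maps from writer name
  writer field latitude has no reader counterpart
  writer required, bool -> bytes: reader contact.avatar maps from writer contact.avatar
  writer optional, float32 -> int64: reader contact.zip maps from writer contact.zip
  writer optional, bool -> bool: reader contact.active maps from writer contact.active
  R1 fires at contact.active
  R3 fires at contact.avatar
  R1 fires at contact.zip
  R3 fires at contact.zip
  R3 fires at name
  => forward verdict for Invoice: BREAKING, 5 violation(s)
ruling out the remaining Invoice differences:
  added field latitude to record Invoice: required float32, tag 13, default 10.0 (in v2 it sits immediately before name) -> affects backward compatibility only, which is not asked

forward: BREAKING [(contact.active, R1), (contact.avatar, R3), (contact.zip, R1), (contact.zip, R3), (name, R3)]


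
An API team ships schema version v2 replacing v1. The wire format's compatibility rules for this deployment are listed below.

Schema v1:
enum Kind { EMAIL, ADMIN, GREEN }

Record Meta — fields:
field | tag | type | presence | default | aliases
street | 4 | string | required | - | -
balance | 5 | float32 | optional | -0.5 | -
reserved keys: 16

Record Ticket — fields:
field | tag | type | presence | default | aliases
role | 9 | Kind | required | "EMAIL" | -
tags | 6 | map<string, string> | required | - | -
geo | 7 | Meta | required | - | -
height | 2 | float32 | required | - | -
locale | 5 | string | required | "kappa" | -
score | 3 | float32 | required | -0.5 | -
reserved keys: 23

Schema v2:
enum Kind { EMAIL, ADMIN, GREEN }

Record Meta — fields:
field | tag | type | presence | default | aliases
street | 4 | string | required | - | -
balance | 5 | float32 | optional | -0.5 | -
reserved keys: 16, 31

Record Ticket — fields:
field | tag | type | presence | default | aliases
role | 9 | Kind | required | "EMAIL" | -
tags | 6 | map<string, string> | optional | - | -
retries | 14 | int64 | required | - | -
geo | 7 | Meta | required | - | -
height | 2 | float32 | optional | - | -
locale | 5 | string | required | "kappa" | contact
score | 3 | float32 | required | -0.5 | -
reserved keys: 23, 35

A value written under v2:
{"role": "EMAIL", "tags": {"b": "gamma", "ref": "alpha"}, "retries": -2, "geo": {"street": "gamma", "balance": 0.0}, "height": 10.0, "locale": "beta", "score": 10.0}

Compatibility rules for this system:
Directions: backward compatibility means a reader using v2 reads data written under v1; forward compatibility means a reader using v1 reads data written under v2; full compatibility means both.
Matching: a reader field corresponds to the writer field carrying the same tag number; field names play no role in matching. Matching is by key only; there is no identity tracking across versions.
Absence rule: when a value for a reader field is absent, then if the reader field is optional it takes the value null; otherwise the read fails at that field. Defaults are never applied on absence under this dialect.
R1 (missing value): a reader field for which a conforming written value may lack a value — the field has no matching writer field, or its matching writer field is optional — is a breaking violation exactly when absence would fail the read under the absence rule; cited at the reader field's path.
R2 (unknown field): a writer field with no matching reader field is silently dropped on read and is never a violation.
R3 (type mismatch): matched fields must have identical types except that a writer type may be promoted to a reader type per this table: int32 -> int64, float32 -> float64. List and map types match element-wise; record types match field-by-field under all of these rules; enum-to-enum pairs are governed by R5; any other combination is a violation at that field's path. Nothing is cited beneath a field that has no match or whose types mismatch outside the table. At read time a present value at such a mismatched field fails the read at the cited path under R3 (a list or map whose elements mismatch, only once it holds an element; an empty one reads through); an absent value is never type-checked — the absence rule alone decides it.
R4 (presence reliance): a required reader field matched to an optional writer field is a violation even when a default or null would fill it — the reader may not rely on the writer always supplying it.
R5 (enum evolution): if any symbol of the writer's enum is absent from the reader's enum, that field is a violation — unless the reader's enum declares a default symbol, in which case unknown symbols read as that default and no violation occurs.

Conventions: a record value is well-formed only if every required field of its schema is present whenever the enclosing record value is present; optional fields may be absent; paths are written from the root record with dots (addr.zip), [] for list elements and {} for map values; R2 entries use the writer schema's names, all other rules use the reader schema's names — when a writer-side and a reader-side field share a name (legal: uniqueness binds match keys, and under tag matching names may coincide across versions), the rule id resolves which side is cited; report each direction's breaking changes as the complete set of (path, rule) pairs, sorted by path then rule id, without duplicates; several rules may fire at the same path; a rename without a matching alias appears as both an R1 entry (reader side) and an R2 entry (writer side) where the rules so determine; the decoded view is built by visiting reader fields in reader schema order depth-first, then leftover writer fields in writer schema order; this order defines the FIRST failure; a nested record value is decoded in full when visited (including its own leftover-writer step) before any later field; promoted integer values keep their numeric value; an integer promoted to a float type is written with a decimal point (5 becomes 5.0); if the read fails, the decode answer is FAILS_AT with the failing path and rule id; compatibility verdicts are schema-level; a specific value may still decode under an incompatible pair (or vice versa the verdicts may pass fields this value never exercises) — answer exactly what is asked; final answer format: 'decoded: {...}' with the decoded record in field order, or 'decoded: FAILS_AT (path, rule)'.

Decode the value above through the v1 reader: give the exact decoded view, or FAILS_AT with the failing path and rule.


arrows below run writer -> reader for Ticket
decoding the Ticket value with the v1 reader:
  role := "EMAIL"
  tags := {"b": "gamma", "ref": "alpha"}
  geo.street := "gamma"
  geo.balance := 0.0
  height := 10.0
  locale := "beta"
  score := 10.0
  writer retries: unmatched, discarded
  => decoded: {"role": "EMAIL", "tags": {"b": "gamma", "ref": "alpha"}, "geo": {"street": "gamma", "balance": 0.0}, "height": 10.0, "locale": "beta", "score": 10.0}
ruling out the remaining Ticket differences:
  field height in record Ticket: required changed to optional -> changes Ticket's schema-level verdicts only — the decode of this value is the same
  field tags in record Ticket: required changed to optional -> changes Ticket's schema-level verdicts only — the decode of this value is the same
  added field retries to record Ticket: required int64, tag 14 (in v2 it sits immediately before geo) -> changes Ticket's schema-level verdicts only — the decode of this value is the same

decoded: {"role": "EMAIL", "tags": {"b": "gamma", "ref": "alpha"}, "geo": {"street": "gamma", "balance": 0.0}, "height": 10.0, "locale": "beta", "score": 10.0}


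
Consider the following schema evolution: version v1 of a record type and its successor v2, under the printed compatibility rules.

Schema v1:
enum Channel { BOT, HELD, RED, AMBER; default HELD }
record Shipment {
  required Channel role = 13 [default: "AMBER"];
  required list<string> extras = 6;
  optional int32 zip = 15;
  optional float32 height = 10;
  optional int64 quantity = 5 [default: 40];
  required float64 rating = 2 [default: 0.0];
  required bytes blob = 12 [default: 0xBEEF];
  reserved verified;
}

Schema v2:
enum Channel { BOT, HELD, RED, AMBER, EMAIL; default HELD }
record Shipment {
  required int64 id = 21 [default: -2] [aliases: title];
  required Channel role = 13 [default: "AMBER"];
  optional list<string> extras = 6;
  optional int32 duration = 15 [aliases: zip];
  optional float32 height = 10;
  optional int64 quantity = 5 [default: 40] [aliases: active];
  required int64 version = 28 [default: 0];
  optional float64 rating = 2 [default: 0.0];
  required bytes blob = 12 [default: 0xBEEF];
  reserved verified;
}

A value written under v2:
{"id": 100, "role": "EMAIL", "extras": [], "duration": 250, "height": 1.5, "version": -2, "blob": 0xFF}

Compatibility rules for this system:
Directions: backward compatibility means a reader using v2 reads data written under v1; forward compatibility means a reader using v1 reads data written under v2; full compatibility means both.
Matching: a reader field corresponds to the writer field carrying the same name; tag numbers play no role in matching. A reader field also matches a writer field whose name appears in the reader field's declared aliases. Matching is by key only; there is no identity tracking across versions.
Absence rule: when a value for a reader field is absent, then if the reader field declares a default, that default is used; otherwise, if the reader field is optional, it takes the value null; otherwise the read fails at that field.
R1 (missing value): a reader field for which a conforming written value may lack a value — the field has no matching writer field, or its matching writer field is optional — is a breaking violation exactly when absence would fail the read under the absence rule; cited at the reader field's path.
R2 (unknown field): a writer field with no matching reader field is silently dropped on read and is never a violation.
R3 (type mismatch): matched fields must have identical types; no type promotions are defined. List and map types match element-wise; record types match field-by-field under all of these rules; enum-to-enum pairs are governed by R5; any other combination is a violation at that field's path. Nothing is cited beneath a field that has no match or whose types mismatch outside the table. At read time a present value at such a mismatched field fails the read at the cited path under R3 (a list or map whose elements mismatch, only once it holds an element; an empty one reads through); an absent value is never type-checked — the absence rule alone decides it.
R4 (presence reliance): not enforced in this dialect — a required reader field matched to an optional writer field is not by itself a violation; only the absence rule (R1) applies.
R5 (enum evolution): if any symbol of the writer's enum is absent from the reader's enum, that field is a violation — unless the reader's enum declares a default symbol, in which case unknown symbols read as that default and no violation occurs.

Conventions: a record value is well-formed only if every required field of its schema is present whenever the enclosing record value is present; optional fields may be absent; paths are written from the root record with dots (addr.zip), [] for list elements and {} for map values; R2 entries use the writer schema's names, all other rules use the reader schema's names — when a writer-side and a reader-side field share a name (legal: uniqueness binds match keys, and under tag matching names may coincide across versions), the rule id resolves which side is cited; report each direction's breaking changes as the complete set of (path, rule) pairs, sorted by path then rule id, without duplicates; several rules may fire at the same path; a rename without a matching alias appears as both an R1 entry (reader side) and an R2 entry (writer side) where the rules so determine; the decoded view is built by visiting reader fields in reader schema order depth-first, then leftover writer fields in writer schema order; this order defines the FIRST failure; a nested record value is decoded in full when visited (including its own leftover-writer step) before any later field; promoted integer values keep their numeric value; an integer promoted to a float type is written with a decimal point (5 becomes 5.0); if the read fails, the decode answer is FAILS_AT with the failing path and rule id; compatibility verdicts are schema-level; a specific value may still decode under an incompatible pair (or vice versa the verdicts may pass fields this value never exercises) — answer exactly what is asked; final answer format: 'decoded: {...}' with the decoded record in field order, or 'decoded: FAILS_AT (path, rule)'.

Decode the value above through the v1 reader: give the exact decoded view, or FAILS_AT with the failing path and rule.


arrows below run writer -> reader for Shipment
decode (reader v1):
  role := "HELD" (symbol EMAIL -> reader default)
  extras := []
  zip := null (not supplied -> null)
  height := 1.5
  quantity := 40 (no value, default fills)
  rating := 0.0 (no value, default fills)
  blob := 0xFF
  writer id: unmatched, discarded
  writer duration: unmatched, discarded
  writer version: unmatched, discarded
  => decoded: {"role": "HELD", "extras": [], "zip": null, "height": 1.5, "quantity": 40, "rating": 0.0, "blob": 0xFF}
ruling out the remaining Shipment differences:
  added field id to record Shipment: required int64, tag 21, default -2 (in v2 it sits immediately before role) -> inert under this dialect — no rule fires on Shipment and the result does not move
  enum Channel (field role in record Shipment): symbol EMAIL added -> inert under this dialect — no rule fires on Shipment and the result does not move
  field extras in record Shipment: required changed to optional -> schema-level compatibility only; this Shipment value's decode is unchanged
  added field version to record Shipment: required int64, tag 28, default 0 (in v2 it sits immediately before rating) -> inert under this dialect — no rule fires on Shipment and the result does not move
  field rating in record Shipment: required changed to optional -> inert under this dialect — no rule fires on Shipment and the result does not move

decoded: {"role": "HELD", "extras": [], "zip": null, "height": 1.5, "quantity": 40, "rating": 0.0, "blob": 0xFF}


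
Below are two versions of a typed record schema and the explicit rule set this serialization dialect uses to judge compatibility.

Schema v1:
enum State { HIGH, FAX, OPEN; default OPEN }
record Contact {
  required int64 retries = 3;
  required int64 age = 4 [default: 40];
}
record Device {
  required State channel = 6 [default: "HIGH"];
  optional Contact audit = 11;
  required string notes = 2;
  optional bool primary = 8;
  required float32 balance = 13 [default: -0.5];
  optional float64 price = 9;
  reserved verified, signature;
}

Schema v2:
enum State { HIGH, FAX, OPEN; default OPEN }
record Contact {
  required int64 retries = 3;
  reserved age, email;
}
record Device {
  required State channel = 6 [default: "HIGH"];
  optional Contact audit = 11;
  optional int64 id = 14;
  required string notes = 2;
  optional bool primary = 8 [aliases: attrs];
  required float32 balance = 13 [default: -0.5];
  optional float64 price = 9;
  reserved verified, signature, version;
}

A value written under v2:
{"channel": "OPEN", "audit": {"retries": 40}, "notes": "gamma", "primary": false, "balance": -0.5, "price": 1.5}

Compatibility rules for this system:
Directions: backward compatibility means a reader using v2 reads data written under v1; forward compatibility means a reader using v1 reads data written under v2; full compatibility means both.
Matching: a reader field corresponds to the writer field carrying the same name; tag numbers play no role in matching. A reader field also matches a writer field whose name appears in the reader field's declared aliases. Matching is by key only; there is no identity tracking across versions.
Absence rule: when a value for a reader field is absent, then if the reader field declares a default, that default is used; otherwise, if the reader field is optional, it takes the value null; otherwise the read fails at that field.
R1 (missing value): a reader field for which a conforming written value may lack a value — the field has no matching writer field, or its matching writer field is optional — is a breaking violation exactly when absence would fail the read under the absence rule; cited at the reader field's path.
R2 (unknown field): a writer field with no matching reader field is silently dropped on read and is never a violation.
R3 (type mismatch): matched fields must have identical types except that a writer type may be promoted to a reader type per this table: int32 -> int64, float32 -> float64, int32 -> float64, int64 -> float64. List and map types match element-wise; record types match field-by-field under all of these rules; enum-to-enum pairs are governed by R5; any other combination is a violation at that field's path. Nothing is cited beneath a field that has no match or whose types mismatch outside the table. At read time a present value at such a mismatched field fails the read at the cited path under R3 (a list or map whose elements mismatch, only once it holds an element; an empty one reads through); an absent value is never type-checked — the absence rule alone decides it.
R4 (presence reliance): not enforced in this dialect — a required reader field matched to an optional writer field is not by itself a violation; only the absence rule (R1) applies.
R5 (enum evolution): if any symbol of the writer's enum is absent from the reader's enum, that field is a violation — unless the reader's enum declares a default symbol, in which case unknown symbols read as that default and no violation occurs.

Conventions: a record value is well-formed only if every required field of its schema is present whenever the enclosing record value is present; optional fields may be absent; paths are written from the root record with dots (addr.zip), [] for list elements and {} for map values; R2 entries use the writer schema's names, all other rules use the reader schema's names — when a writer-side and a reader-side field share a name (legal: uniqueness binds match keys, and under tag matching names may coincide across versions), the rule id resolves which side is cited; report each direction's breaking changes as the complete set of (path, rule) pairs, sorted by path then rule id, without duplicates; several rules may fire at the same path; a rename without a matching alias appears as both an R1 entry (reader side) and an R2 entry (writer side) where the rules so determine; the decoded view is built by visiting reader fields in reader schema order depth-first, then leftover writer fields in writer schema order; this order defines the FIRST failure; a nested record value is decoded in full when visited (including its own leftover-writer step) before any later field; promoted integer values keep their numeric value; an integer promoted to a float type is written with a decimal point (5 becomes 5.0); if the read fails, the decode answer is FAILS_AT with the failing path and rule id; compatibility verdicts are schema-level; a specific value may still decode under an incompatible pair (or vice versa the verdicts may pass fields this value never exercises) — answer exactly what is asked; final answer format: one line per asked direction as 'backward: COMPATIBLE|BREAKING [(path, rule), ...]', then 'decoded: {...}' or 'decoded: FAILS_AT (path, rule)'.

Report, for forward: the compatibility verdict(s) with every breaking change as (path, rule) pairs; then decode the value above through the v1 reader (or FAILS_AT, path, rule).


forward: COMPATIBLE []; decoded: {"channel": "OPEN", "audit": {"retries": 40, "age": 40}, "notes": "gamma", "primary": false, "balance": -0.5, "price": 1.5}

arrows below run writer -> reader for Device
forward analysis of Device with v1 as reader and v2 as writer:
  channel: State -> State, writer required; from channel
  audit: Contact -> Contact, writer optional; from audit
  notes: string -> string, writer required; from notes
  primary: bool -> bool, writer optional; from primary
  balance: float32 -> float32, writer required; from balance
  price: float64 -> float64, writer optional; from price
  leftover writer field: id
  audit.retries: int64 -> int64, writer required; from audit.retries
  audit.age: no writer match
  nothing fires on Device: forward is COMPATIBLE
decode (reader v1):
  channel := "OPEN"
  audit.retries := 40
  audit.age := 40 (no value, default fills)
  notes := "gamma"
  primary := false
  balance := -0.5
  price := 1.5
  => decoded: {"channel": "OPEN", "audit": {"retries": 40, "age": 40}, "notes": "gamma", "primary": false, "balance": -0.5, "price": 1.5}
remaining Device differences; none change what is asked:
  removed field age from record Contact (its key "age" joins the reserved list) -> triggers nothing under Device's printed rules — same verdict
  added field id to record Device: optional int64, tag 14 (in v2 it sits immediately before notes) -> triggers nothing under Device's printed rules — same verdict
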